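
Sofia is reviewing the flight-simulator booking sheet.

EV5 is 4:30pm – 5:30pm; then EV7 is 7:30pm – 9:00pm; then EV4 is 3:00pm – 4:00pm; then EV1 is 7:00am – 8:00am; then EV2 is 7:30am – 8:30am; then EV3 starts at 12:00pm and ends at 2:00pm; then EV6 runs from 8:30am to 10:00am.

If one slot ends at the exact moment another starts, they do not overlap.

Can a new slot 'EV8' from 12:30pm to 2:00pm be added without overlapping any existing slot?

No — it overlaps EV3

EV1: ends 8:00am at or before EV8 starts 12:30pm → clear.
EV2: ends 8:30am at or before EV8 starts 12:30pm → clear.
EV6: ends 10:00am at or before EV8 starts 12:30pm → clear.
EV3: starts 12:00pm before EV8 ends 2:00pm, and ends 2:00pm after EV8 starts 12:30pm → overlap.
EV4: starts 3:00pm at or after EV8 ends 2:00pm → clear.
EV5: starts 4:30pm at or after EV8 ends 2:00pm → clear.
EV7: starts 7:30pm at or after EV8 ends 2:00pm → clear.
EV8 overlaps EV3.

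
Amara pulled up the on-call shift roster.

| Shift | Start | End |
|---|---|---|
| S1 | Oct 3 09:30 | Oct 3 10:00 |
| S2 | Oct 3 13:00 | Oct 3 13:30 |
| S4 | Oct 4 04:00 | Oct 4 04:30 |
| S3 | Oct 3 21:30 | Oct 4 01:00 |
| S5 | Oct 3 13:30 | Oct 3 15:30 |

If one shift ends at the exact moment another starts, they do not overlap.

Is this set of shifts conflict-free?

Yes

Sorted by start: S1, S2, S5, S3, S4.
S2 starts after S1 ends; S1 is clear from here.
S5 starts exactly when S2 ends (back-to-back, no overlap); S2 is clear from here.
S3 starts after S5 ends; S5 is clear from here.
S4 starts after S3 ends.
Every pair is clear; the schedule has no overlaps.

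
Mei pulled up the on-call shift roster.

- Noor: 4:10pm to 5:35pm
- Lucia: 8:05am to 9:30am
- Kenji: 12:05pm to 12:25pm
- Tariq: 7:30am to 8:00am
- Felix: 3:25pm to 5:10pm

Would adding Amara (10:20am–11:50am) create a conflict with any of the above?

No — it doesn't clash with anything

Tariq: ends 8:00am at or before Amara starts 10:20am → clear.
Lucia: ends 9:30am at or before Amara starts 10:20am → clear.
Kenji: starts 12:05pm at or after Amara ends 11:50am → clear.
Felix: starts 3:25pm at or after Amara ends 11:50am → clear.
Noor: starts 4:10pm at or after Amara ends 11:50am → clear.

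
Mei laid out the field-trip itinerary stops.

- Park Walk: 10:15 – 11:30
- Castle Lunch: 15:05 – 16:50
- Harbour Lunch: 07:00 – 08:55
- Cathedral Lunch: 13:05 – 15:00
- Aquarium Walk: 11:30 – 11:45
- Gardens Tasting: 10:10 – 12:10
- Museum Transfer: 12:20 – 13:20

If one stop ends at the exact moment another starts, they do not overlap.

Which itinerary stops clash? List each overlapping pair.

Aquarium Walk & Gardens Tasting, Cathedral Lunch & Museum Transfer, Gardens Tasting & Park Walk

Sorted by start: Harbour Lunch, Gardens Tasting, Park Walk, Aquarium Walk, Museum Transfer, Cathedral Lunch, Castle Lunch.
Gardens Tasting starts after Harbour Lunch ends — done with Harbour Lunch.
Park Walk starts before Gardens Tasting ends → Gardens Tasting and Park Walk overlap.
Aquarium Walk starts before Gardens Tasting ends → Gardens Tasting and Aquarium Walk overlap.
Museum Transfer starts after Gardens Tasting ends — done with Gardens Tasting.
Aquarium Walk starts exactly when Park Walk ends (back-to-back, no overlap) — done with Park Walk.
Museum Transfer starts after Aquarium Walk ends — done with Aquarium Walk.
Cathedral Lunch starts before Museum Transfer ends → Museum Transfer and Cathedral Lunch overlap.
Castle Lunch starts after Museum Transfer ends.
Castle Lunch starts after Cathedral Lunch ends.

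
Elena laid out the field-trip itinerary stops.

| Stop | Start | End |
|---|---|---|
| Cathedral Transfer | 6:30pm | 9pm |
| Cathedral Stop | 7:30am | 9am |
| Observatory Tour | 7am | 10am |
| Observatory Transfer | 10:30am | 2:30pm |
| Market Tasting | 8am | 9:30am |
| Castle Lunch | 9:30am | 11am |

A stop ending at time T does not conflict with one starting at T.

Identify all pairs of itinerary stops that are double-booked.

Sorted by start: Observatory Tour, Cathedral Stop, Market Tasting, Castle Lunch, Observatory Transfer, Cathedral Transfer.
Cathedral Stop starts before Observatory Tour ends → Observatory Tour and Cathedral Stop overlap.
Market Tasting starts before Observatory Tour ends → Observatory Tour and Market Tasting overlap.
Castle Lunch starts before Observatory Tour ends → Observatory Tour and Castle Lunch overlap.
Observatory Transfer starts after Observatory Tour ends, so Observatory Tour has no further overlaps.
Market Tasting starts before Cathedral Stop ends → Cathedral Stop and Market Tasting overlap.
Castle Lunch starts after Cathedral Stop ends, so Cathedral Stop has no further overlaps.
Castle Lunch starts exactly when Market Tasting ends (back-to-back, no overlap), so Market Tasting has no further overlaps.
Observatory Transfer starts before Castle Lunch ends → Castle Lunch and Observatory Transfer overlap.
Cathedral Transfer starts after Castle Lunch ends.
Cathedral Transfer starts after Observatory Transfer ends.

Castle Lunch & Observatory Tour, Castle Lunch & Observatory Transfer, Cathedral Stop & Market Tasting, Cathedral Stop & Observatory Tour, Market Tasting & Observatory Tour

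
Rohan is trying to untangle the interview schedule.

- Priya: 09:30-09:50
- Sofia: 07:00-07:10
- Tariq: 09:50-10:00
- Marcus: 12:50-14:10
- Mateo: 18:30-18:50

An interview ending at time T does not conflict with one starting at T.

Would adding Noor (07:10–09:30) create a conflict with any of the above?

No — it doesn't clash with anything

Sofia: ends 07:10 at or before Noor starts 07:10 → clear.
Priya: starts 09:30 at or after Noor ends 09:30 → clear.
Tariq: starts 09:50 at or after Noor ends 09:30 → clear.
Marcus: starts 12:50 at or after Noor ends 09:30 → clear.
Mateo: starts 18:30 at or after Noor ends 09:30 → clear.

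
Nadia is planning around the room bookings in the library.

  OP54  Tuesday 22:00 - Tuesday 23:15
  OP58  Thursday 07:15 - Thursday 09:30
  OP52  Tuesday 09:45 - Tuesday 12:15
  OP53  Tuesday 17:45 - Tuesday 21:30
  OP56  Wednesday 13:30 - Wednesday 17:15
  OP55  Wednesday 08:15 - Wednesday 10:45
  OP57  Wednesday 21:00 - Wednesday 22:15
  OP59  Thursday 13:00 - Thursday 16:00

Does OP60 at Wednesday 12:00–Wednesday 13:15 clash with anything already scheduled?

No — it doesn't clash with anything

OP52: ends Tuesday 12:15 at or before OP60 starts Wednesday 12:00 → clear.
OP53: ends Tuesday 21:30 at or before OP60 starts Wednesday 12:00 → clear.
OP54: ends Tuesday 23:15 at or before OP60 starts Wednesday 12:00 → clear.
OP55: ends Wednesday 10:45 at or before OP60 starts Wednesday 12:00 → clear.
OP56: starts Wednesday 13:30 at or after OP60 ends Wednesday 13:15 → clear.
OP57: starts Wednesday 21:00 at or after OP60 ends Wednesday 13:15 → clear.
OP58: starts Thursday 07:15 at or after OP60 ends Wednesday 13:15 → clear.
OP59: starts Thursday 13:00 at or after OP60 ends Wednesday 13:15 → clear.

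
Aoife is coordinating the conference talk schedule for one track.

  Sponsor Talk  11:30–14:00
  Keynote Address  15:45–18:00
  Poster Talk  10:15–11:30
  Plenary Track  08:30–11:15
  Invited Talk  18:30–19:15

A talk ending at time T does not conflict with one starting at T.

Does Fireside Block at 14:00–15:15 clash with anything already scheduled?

No — it doesn't clash with anything

Plenary Track: ends 11:15 at or before Fireside Block starts 14:00 → clear.
Poster Talk: ends 11:30 at or before Fireside Block starts 14:00 → clear.
Sponsor Talk: ends 14:00 at or before Fireside Block starts 14:00 → clear.
Keynote Address: starts 15:45 at or after Fireside Block ends 15:15 → clear.
Invited Talk: starts 18:30 at or after Fireside Block ends 15:15 → clear.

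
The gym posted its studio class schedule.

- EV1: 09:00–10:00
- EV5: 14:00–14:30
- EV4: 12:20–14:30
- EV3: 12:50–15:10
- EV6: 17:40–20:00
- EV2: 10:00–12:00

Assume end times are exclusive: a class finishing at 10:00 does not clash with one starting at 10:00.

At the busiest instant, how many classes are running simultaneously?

Walk through starts and ends in time order (an end at T is processed before a start at T):
09:00 start EV1 → 1
10:00 end EV1 → 0
10:00 start EV2 → 1
12:00 end EV2 → 0
12:20 start EV4 → 1
12:50 start EV3 → 2
14:00 start EV5 → 3
14:30 end EV4 → 2
14:30 end EV5 → 1
15:10 end EV3 → 0
17:40 start EV6 → 1
20:00 end EV6 → 0
Peak is 3, at 14:00 (EV3, EV4, EV5).

3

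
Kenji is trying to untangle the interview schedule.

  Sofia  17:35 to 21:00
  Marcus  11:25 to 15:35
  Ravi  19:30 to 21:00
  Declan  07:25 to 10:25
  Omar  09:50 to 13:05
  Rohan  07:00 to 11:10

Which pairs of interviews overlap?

Declan & Omar, Declan & Rohan, Marcus & Omar, Omar & Rohan, Ravi & Sofia

Check each pair: they overlap iff neither finishes before the other starts.
Sorted by start: Rohan, Declan, Omar, Marcus, Sofia, Ravi.
Declan starts before Rohan ends → Rohan and Declan overlap.
Omar starts before Rohan ends → Rohan and Omar overlap.
Marcus starts after Rohan ends, so Rohan has no further overlaps.
Omar starts before Declan ends → Declan and Omar overlap.
Marcus starts after Declan ends, so Declan has no further overlaps.
Marcus starts before Omar ends → Omar and Marcus overlap.
Sofia starts after Omar ends, so Omar has no further overlaps.
Sofia starts after Marcus ends, so Marcus has no further overlaps.
Ravi starts before Sofia ends → Sofia and Ravi overlap.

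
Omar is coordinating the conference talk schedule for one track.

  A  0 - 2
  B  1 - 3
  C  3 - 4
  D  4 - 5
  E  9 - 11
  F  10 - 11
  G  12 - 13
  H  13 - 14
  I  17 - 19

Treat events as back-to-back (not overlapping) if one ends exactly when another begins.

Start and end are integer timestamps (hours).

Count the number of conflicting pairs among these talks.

Sorted by start: A, B, C, D, E, F, G, H, I.
B starts before A ends → A and B overlap.
C starts after A ends, so A has no further overlaps.
C starts exactly when B ends (back-to-back, no overlap), so B has no further overlaps.
D starts exactly when C ends (back-to-back, no overlap), so C has no further overlaps.
E starts after D ends, so D has no further overlaps.
F starts before E ends → E and F overlap.
G starts after E ends, so E has no further overlaps.
G starts after F ends, so F has no further overlaps.
H starts exactly when G ends (back-to-back, no overlap), so G has no further overlaps.
I starts after H ends.
Overlapping pairs: A & B, E & F — 2 in total.

2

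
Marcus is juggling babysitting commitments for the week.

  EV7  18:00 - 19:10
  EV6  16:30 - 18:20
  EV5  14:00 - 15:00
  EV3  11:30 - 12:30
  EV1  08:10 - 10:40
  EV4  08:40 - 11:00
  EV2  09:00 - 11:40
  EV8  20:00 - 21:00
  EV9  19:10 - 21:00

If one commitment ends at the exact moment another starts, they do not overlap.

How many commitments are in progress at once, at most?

3

Sweep the timeline, counting +1 at each start and −1 at each end (ends before starts at a tie):
08:10 start EV1 → 1
08:40 start EV4 → 2
09:00 start EV2 → 3
10:40 end EV1 → 2
11:00 end EV4 → 1
11:30 start EV3 → 2
11:40 end EV2 → 1
12:30 end EV3 → 0
14:00 start EV5 → 1
15:00 end EV5 → 0
16:30 start EV6 → 1
18:00 start EV7 → 2
18:20 end EV6 → 1
19:10 end EV7 → 0
19:10 start EV9 → 1
20:00 start EV8 → 2
21:00 end EV8 → 1
21:00 end EV9 → 0
Peak is 3, at 09:00 (EV1, EV2, EV4).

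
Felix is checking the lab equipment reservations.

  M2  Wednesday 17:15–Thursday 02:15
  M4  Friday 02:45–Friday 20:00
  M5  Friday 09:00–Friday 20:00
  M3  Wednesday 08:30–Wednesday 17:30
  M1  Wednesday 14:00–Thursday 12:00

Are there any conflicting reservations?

Yes

Sorted by start: M3, M1, M2, M4, M5.
M1 starts before M3 ends → M3 and M1 overlap.
That's a conflict, so the schedule is not conflict-free.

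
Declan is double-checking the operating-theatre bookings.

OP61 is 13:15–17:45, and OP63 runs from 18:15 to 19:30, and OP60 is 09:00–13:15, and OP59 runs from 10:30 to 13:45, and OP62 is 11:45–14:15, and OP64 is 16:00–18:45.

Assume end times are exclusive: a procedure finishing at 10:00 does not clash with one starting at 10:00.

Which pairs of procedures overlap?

Sorted by start: OP60, OP59, OP62, OP61, OP64, OP63.
OP59 starts before OP60 ends → OP60 and OP59 overlap.
OP62 starts before OP60 ends → OP60 and OP62 overlap.
OP61 starts exactly when OP60 ends (back-to-back, no overlap), so OP60 has no further overlaps.
OP62 starts before OP59 ends → OP59 and OP62 overlap.
OP61 starts before OP59 ends → OP59 and OP61 overlap.
OP64 starts after OP59 ends, so OP59 has no further overlaps.
OP61 starts before OP62 ends → OP62 and OP61 overlap.
OP64 starts after OP62 ends, so OP62 has no further overlaps.
OP64 starts before OP61 ends → OP61 and OP64 overlap.
OP63 starts after OP61 ends.
OP63 starts before OP64 ends → OP64 and OP63 overlap.

OP59 & OP60, OP59 & OP61, OP59 & OP62, OP60 & OP62, OP61 & OP62, OP61 & OP64, OP63 & OP64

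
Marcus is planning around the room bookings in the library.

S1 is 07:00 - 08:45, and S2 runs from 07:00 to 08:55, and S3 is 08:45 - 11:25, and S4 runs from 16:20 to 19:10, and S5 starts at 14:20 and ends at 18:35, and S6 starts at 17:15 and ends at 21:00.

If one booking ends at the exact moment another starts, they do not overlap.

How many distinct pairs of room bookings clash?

Sorted by start: S1, S2, S3, S5, S4, S6.
S2 starts before S1 ends → S1 and S2 overlap.
S3 starts exactly when S1 ends (back-to-back, no overlap), so S1 has no further overlaps.
S3 starts before S2 ends → S2 and S3 overlap.
S5 starts after S2 ends, so S2 has no further overlaps.
S5 starts after S3 ends, so S3 has no further overlaps.
S4 starts before S5 ends → S5 and S4 overlap.
S6 starts before S5 ends → S5 and S6 overlap.
S6 starts before S4 ends → S4 and S6 overlap.
Overlapping pairs: S1 & S2, S2 & S3, S4 & S5, S4 & S6, S5 & S6 — 5 in total.

5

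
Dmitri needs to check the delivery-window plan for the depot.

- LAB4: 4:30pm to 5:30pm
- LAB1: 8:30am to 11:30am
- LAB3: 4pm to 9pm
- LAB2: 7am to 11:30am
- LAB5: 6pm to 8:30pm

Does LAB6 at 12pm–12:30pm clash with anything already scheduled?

No — it doesn't clash with anything

LAB2: ends 11:30am at or before LAB6 starts 12pm → clear.
LAB1: ends 11:30am at or before LAB6 starts 12pm → clear.
LAB3: starts 4pm at or after LAB6 ends 12:30pm → clear.
LAB4: starts 4:30pm at or after LAB6 ends 12:30pm → clear.
LAB5: starts 6pm at or after LAB6 ends 12:30pm → clear.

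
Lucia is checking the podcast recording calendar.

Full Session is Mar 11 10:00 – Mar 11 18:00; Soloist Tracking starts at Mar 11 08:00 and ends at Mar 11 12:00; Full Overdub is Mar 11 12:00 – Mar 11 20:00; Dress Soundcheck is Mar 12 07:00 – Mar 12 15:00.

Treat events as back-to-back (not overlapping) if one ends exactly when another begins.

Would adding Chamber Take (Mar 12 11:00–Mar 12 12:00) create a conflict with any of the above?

Yes — it overlaps Dress Soundcheck

Soloist Tracking: ends Mar 11 12:00 at or before Chamber Take starts Mar 12 11:00 → clear.
Full Session: ends Mar 11 18:00 at or before Chamber Take starts Mar 12 11:00 → clear.
Full Overdub: ends Mar 11 20:00 at or before Chamber Take starts Mar 12 11:00 → clear.
Dress Soundcheck: starts Mar 12 07:00 before Chamber Take ends Mar 12 12:00, and ends Mar 12 15:00 after Chamber Take starts Mar 12 11:00 → overlap.
Chamber Take overlaps Dress Soundcheck.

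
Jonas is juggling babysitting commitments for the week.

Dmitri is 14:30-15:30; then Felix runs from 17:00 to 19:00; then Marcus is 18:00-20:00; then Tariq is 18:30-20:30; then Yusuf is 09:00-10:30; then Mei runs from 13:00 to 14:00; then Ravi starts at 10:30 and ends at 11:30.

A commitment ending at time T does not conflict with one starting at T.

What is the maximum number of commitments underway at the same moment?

3

Sweep the timeline, counting +1 at each start and −1 at each end (ends before starts at a tie):
09:00 start Yusuf → 1
10:30 end Yusuf → 0
10:30 start Ravi → 1
11:30 end Ravi → 0
13:00 start Mei → 1
14:00 end Mei → 0
14:30 start Dmitri → 1
15:30 end Dmitri → 0
17:00 start Felix → 1
18:00 start Marcus → 2
18:30 start Tariq → 3
19:00 end Felix → 2
20:00 end Marcus → 1
20:30 end Tariq → 0
Peak is 3, at 18:30 (Felix, Marcus, Tariq).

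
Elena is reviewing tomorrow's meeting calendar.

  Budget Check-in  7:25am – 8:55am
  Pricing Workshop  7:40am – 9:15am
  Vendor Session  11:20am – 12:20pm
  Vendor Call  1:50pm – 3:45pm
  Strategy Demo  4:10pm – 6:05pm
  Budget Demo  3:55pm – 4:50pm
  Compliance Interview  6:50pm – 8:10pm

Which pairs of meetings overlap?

Sorted by start: Budget Check-in, Pricing Workshop, Vendor Session, Vendor Call, Budget Demo, Strategy Demo, Compliance Interview.
Pricing Workshop starts before Budget Check-in ends → Budget Check-in and Pricing Workshop overlap.
Vendor Session starts after Budget Check-in ends, so Budget Check-in has no further overlaps.
Vendor Session starts after Pricing Workshop ends, so Pricing Workshop has no further overlaps.
Vendor Call starts after Vendor Session ends, so Vendor Session has no further overlaps.
Budget Demo starts after Vendor Call ends, so Vendor Call has no further overlaps.
Strategy Demo starts before Budget Demo ends → Budget Demo and Strategy Demo overlap.
Compliance Interview starts after Budget Demo ends.
Compliance Interview starts after Strategy Demo ends.

Budget Check-in & Pricing Workshop, Budget Demo & Strategy Demo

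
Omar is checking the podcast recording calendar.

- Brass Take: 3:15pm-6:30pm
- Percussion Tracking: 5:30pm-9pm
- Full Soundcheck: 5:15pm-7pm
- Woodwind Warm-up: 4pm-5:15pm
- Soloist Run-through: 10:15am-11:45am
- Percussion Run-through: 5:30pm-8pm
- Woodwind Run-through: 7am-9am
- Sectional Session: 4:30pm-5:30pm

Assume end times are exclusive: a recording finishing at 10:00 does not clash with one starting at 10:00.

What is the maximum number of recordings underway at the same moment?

4

Walk through starts and ends in time order (an end at T is processed before a start at T):
7am start Woodwind Run-through → 1
9am end Woodwind Run-through → 0
10:15am start Soloist Run-through → 1
11:45am end Soloist Run-through → 0
3:15pm start Brass Take → 1
4pm start Woodwind Warm-up → 2
4:30pm start Sectional Session → 3
5:15pm end Woodwind Warm-up → 2
5:15pm start Full Soundcheck → 3
5:30pm end Sectional Session → 2
5:30pm start Percussion Run-through → 3
5:30pm start Percussion Tracking → 4
6:30pm end Brass Take → 3
7pm end Full Soundcheck → 2
8pm end Percussion Run-through → 1
9pm end Percussion Tracking → 0
Peak is 4, at 5:30pm (Brass Take, Full Soundcheck, Percussion Run-through, Percussion Tracking).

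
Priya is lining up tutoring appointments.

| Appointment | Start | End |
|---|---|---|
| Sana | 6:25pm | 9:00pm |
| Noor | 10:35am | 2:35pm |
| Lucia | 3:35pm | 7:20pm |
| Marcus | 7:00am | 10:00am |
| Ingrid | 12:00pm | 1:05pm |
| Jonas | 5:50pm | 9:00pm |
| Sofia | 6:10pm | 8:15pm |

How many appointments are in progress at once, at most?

Sweep the timeline, counting +1 at each start and −1 at each end (ends before starts at a tie):
7:00am start Marcus → 1
10:00am end Marcus → 0
10:35am start Noor → 1
12:00pm start Ingrid → 2
1:05pm end Ingrid → 1
2:35pm end Noor → 0
3:35pm start Lucia → 1
5:50pm start Jonas → 2
6:10pm start Sofia → 3
6:25pm start Sana → 4
7:20pm end Lucia → 3
8:15pm end Sofia → 2
9:00pm end Jonas → 1
9:00pm end Sana → 0
Peak is 4, at 6:25pm (Jonas, Lucia, Sana, Sofia).

4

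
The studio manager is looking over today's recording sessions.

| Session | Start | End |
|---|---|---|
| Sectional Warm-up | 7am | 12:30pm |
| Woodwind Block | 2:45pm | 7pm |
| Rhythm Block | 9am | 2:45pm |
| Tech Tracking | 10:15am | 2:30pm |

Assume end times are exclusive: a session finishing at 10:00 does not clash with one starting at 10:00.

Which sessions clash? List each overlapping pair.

Sorted by start: Sectional Warm-up, Rhythm Block, Tech Tracking, Woodwind Block.
Rhythm Block starts before Sectional Warm-up ends → Sectional Warm-up and Rhythm Block overlap.
Tech Tracking starts before Sectional Warm-up ends → Sectional Warm-up and Tech Tracking overlap.
Woodwind Block starts after Sectional Warm-up ends.
Tech Tracking starts before Rhythm Block ends → Rhythm Block and Tech Tracking overlap.
Woodwind Block starts exactly when Rhythm Block ends (back-to-back, no overlap).
Woodwind Block starts after Tech Tracking ends.

Rhythm Block & Sectional Warm-up, Rhythm Block & Tech Tracking, Sectional Warm-up & Tech Tracking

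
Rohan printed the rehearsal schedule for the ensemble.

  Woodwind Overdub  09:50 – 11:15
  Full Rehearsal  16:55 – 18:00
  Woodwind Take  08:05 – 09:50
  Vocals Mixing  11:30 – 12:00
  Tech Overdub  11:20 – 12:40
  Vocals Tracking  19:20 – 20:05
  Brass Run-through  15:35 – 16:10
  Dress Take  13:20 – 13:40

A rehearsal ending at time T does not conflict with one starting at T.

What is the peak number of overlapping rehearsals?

2

Sort all start/end points and keep a running count:
08:05 start Woodwind Take → 1
09:50 end Woodwind Take → 0
09:50 start Woodwind Overdub → 1
11:15 end Woodwind Overdub → 0
11:20 start Tech Overdub → 1
11:30 start Vocals Mixing → 2
12:00 end Vocals Mixing → 1
12:40 end Tech Overdub → 0
13:20 start Dress Take → 1
13:40 end Dress Take → 0
15:35 start Brass Run-through → 1
16:10 end Brass Run-through → 0
16:55 start Full Rehearsal → 1
18:00 end Full Rehearsal → 0
19:20 start Vocals Tracking → 1
20:05 end Vocals Tracking → 0
Peak is 2, at 11:30 (Tech Overdub, Vocals Mixing).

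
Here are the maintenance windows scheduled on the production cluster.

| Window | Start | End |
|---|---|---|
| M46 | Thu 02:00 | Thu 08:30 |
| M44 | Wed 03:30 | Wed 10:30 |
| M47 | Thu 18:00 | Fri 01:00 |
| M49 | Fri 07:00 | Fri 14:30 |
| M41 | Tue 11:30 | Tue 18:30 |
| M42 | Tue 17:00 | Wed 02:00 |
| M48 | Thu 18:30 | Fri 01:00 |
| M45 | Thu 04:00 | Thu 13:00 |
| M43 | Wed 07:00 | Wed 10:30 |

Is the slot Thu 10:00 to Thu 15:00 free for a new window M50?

No — it overlaps M45

M41: ends Tue 18:30 at or before M50 starts Thu 10:00 → clear.
M42: ends Wed 02:00 at or before M50 starts Thu 10:00 → clear.
M44: ends Wed 10:30 at or before M50 starts Thu 10:00 → clear.
M43: ends Wed 10:30 at or before M50 starts Thu 10:00 → clear.
M46: ends Thu 08:30 at or before M50 starts Thu 10:00 → clear.
M45: starts Thu 04:00 before M50 ends Thu 15:00, and ends Thu 13:00 after M50 starts Thu 10:00 → overlap.
M47: starts Thu 18:00 at or after M50 ends Thu 15:00 → clear.
M48: starts Thu 18:30 at or after M50 ends Thu 15:00 → clear.
M49: starts Fri 07:00 at or after M50 ends Thu 15:00 → clear.
M50 overlaps M45.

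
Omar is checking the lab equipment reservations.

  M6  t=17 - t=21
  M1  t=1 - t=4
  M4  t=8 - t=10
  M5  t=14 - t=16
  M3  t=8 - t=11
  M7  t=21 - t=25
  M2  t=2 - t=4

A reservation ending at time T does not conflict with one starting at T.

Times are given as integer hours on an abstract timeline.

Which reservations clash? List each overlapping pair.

M1 & M2, M3 & M4

Check each pair: they overlap iff neither finishes before the other starts.
Sorted by start: M1, M2, M3, M4, M5, M6, M7.
M2 starts before M1 ends → M1 and M2 overlap.
M3 starts after M1 ends; M1 is clear from here.
M3 starts after M2 ends; M2 is clear from here.
M4 starts before M3 ends → M3 and M4 overlap.
M5 starts after M3 ends; M3 is clear from here.
M5 starts after M4 ends; M4 is clear from here.
M6 starts after M5 ends; M5 is clear from here.
M7 starts exactly when M6 ends (back-to-back, no overlap).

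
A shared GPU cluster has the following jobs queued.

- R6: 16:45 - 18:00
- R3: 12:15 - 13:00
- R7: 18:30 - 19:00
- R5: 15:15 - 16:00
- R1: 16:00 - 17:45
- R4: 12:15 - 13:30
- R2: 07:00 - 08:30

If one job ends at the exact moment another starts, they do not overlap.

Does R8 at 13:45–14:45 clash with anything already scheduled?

No — it doesn't clash with anything

R2: ends 08:30 at or before R8 starts 13:45 → clear.
R3: ends 13:00 at or before R8 starts 13:45 → clear.
R4: ends 13:30 at or before R8 starts 13:45 → clear.
R5: starts 15:15 at or after R8 ends 14:45 → clear.
R1: starts 16:00 at or after R8 ends 14:45 → clear.
R6: starts 16:45 at or after R8 ends 14:45 → clear.
R7: starts 18:30 at or after R8 ends 14:45 → clear.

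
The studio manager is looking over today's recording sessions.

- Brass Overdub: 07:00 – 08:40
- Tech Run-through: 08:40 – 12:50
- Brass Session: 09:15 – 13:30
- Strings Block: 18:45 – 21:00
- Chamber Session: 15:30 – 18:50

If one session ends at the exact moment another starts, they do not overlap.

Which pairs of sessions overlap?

Check each pair: they overlap iff neither finishes before the other starts.
Sorted by start: Brass Overdub, Tech Run-through, Brass Session, Chamber Session, Strings Block.
Tech Run-through starts exactly when Brass Overdub ends (back-to-back, no overlap), so Brass Overdub has no further overlaps.
Brass Session starts before Tech Run-through ends → Tech Run-through and Brass Session overlap.
Chamber Session starts after Tech Run-through ends, so Tech Run-through has no further overlaps.
Chamber Session starts after Brass Session ends, so Brass Session has no further overlaps.
Strings Block starts before Chamber Session ends → Chamber Session and Strings Block overlap.

Brass Session & Tech Run-through, Chamber Session & Strings Block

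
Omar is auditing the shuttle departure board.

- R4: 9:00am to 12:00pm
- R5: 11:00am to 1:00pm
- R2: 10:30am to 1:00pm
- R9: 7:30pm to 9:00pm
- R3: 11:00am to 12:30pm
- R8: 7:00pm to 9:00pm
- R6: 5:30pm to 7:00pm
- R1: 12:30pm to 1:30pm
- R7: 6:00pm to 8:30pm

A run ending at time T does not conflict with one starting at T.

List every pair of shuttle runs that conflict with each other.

Sorted by start: R4, R2, R3, R5, R1, R6, R7, R8, R9.
R2 starts before R4 ends → R4 and R2 overlap.
R3 starts before R4 ends → R4 and R3 overlap.
R5 starts before R4 ends → R4 and R5 overlap.
R1 starts after R4 ends; R4 is clear from here.
R3 starts before R2 ends → R2 and R3 overlap.
R5 starts before R2 ends → R2 and R5 overlap.
R1 starts before R2 ends → R2 and R1 overlap.
R6 starts after R2 ends; R2 is clear from here.
R5 starts before R3 ends → R3 and R5 overlap.
R1 starts exactly when R3 ends (back-to-back, no overlap); R3 is clear from here.
R1 starts before R5 ends → R5 and R1 overlap.
R6 starts after R5 ends; R5 is clear from here.
R6 starts after R1 ends; R1 is clear from here.
R7 starts before R6 ends → R6 and R7 overlap.
R8 starts exactly when R6 ends (back-to-back, no overlap); R6 is clear from here.
R8 starts before R7 ends → R7 and R8 overlap.
R9 starts before R7 ends → R7 and R9 overlap.
R9 starts before R8 ends → R8 and R9 overlap.

R1 & R2, R1 & R5, R2 & R3, R2 & R4, R2 & R5, R3 & R4, R3 & R5, R4 & R5, R6 & R7, R7 & R8, R7 & R9, R8 & R9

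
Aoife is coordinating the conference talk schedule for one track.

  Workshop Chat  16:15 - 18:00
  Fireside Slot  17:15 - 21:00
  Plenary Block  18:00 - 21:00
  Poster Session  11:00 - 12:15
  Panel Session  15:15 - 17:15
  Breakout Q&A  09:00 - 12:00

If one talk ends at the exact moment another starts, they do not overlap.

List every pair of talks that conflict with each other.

Breakout Q&A & Poster Session, Fireside Slot & Plenary Block, Fireside Slot & Workshop Chat, Panel Session & Workshop Chat

Sorted by start: Breakout Q&A, Poster Session, Panel Session, Workshop Chat, Fireside Slot, Plenary Block.
Poster Session starts before Breakout Q&A ends → Breakout Q&A and Poster Session overlap.
Panel Session starts after Breakout Q&A ends — done with Breakout Q&A.
Panel Session starts after Poster Session ends — done with Poster Session.
Workshop Chat starts before Panel Session ends → Panel Session and Workshop Chat overlap.
Fireside Slot starts exactly when Panel Session ends (back-to-back, no overlap) — done with Panel Session.
Fireside Slot starts before Workshop Chat ends → Workshop Chat and Fireside Slot overlap.
Plenary Block starts exactly when Workshop Chat ends (back-to-back, no overlap).
Plenary Block starts before Fireside Slot ends → Fireside Slot and Plenary Block overlap.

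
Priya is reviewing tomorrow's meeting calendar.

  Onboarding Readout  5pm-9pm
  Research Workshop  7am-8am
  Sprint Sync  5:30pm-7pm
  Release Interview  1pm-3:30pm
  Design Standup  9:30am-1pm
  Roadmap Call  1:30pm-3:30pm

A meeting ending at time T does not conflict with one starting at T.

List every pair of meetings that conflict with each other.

Onboarding Readout & Sprint Sync, Release Interview & Roadmap Call

Sorted by start: Research Workshop, Design Standup, Release Interview, Roadmap Call, Onboarding Readout, Sprint Sync.
Design Standup starts after Research Workshop ends, so Research Workshop has no further overlaps.
Release Interview starts exactly when Design Standup ends (back-to-back, no overlap), so Design Standup has no further overlaps.
Roadmap Call starts before Release Interview ends → Release Interview and Roadmap Call overlap.
Onboarding Readout starts after Release Interview ends, so Release Interview has no further overlaps.
Onboarding Readout starts after Roadmap Call ends, so Roadmap Call has no further overlaps.
Sprint Sync starts before Onboarding Readout ends → Onboarding Readout and Sprint Sync overlap.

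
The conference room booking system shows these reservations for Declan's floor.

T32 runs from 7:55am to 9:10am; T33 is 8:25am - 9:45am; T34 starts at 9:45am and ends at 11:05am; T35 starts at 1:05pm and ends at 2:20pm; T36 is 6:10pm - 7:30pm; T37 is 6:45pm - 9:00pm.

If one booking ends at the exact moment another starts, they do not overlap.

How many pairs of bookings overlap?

2

Sorted by start: T32, T33, T34, T35, T36, T37.
T33 starts before T32 ends → T32 and T33 overlap.
T34 starts after T32 ends, so T32 has no further overlaps.
T34 starts exactly when T33 ends (back-to-back, no overlap), so T33 has no further overlaps.
T35 starts after T34 ends, so T34 has no further overlaps.
T36 starts after T35 ends, so T35 has no further overlaps.
T37 starts before T36 ends → T36 and T37 overlap.
Overlapping pairs: T32 & T33, T36 & T37 — 2 in total.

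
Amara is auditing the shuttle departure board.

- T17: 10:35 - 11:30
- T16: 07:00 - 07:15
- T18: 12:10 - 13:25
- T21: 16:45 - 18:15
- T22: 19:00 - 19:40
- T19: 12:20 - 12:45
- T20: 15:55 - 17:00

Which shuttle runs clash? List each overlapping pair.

Sorted by start: T16, T17, T18, T19, T20, T21, T22.
T17 starts after T16 ends — done with T16.
T18 starts after T17 ends — done with T17.
T19 starts before T18 ends → T18 and T19 overlap.
T20 starts after T18 ends — done with T18.
T20 starts after T19 ends — done with T19.
T21 starts before T20 ends → T20 and T21 overlap.
T22 starts after T20 ends.
T22 starts after T21 ends.

T18 & T19, T20 & T21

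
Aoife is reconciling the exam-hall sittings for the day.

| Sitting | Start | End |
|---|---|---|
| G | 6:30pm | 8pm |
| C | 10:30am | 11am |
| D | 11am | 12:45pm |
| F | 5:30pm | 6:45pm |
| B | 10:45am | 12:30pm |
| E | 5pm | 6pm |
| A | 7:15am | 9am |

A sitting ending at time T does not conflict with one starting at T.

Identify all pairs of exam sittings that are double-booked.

B & C, B & D, E & F, F & G

Sorted by start: A, C, B, D, E, F, G.
C starts after A ends, so A has no further overlaps.
B starts before C ends → C and B overlap.
D starts exactly when C ends (back-to-back, no overlap), so C has no further overlaps.
D starts before B ends → B and D overlap.
E starts after B ends, so B has no further overlaps.
E starts after D ends, so D has no further overlaps.
F starts before E ends → E and F overlap.
G starts after E ends.
G starts before F ends → F and G overlap.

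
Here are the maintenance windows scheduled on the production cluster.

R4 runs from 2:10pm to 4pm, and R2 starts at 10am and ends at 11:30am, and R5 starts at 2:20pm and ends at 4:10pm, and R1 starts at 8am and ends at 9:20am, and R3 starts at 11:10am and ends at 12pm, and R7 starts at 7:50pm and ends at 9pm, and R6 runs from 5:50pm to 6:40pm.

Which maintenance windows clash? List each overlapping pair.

R2 & R3, R4 & R5

Two intervals overlap when each starts before the other ends.
Sorted by start: R1, R2, R3, R4, R5, R6, R7.
R2 starts after R1 ends, so nothing later overlaps R1 either.
R3 starts before R2 ends → R2 and R3 overlap.
R4 starts after R2 ends, so nothing later overlaps R2 either.
R4 starts after R3 ends, so nothing later overlaps R3 either.
R5 starts before R4 ends → R4 and R5 overlap.
R6 starts after R4 ends, so nothing later overlaps R4 either.
R6 starts after R5 ends, so nothing later overlaps R5 either.
R7 starts after R6 ends.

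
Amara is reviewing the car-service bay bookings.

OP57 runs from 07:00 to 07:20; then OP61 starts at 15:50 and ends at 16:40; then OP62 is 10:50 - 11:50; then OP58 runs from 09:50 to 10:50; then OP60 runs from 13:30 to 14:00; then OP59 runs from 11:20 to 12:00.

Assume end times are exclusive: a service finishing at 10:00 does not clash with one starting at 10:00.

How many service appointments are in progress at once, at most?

2

Sort all start/end points and keep a running count:
07:00 start OP57 → 1
07:20 end OP57 → 0
09:50 start OP58 → 1
10:50 end OP58 → 0
10:50 start OP62 → 1
11:20 start OP59 → 2
11:50 end OP62 → 1
12:00 end OP59 → 0
13:30 start OP60 → 1
14:00 end OP60 → 0
15:50 start OP61 → 1
16:40 end OP61 → 0
Peak is 2, at 11:20 (OP59, OP62).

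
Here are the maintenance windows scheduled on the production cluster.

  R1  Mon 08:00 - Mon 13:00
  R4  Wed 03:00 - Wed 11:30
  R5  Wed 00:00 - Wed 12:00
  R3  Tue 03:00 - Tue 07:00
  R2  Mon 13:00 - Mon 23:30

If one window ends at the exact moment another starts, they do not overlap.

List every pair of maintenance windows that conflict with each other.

Sorted by start: R1, R2, R3, R5, R4.
R2 starts exactly when R1 ends (back-to-back, no overlap); R1 is clear from here.
R3 starts after R2 ends; R2 is clear from here.
R5 starts after R3 ends; R3 is clear from here.
R4 starts before R5 ends → R5 and R4 overlap.

R4 & R5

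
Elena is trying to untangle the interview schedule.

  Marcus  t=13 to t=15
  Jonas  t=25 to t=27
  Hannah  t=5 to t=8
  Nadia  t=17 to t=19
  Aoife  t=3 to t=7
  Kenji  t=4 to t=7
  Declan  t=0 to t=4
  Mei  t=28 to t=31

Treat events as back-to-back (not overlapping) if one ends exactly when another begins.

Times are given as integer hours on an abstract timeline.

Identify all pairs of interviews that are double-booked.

Aoife & Declan, Aoife & Hannah, Aoife & Kenji, Hannah & Kenji

Two intervals overlap when each starts before the other ends.
Sorted by start: Declan, Aoife, Kenji, Hannah, Marcus, Nadia, Jonas, Mei.
Aoife starts before Declan ends → Declan and Aoife overlap.
Kenji starts exactly when Declan ends (back-to-back, no overlap), so nothing later overlaps Declan either.
Kenji starts before Aoife ends → Aoife and Kenji overlap.
Hannah starts before Aoife ends → Aoife and Hannah overlap.
Marcus starts after Aoife ends, so nothing later overlaps Aoife either.
Hannah starts before Kenji ends → Kenji and Hannah overlap.
Marcus starts after Kenji ends, so nothing later overlaps Kenji either.
Marcus starts after Hannah ends, so nothing later overlaps Hannah either.
Nadia starts after Marcus ends, so nothing later overlaps Marcus either.
Jonas starts after Nadia ends, so nothing later overlaps Nadia either.
Mei starts after Jonas ends.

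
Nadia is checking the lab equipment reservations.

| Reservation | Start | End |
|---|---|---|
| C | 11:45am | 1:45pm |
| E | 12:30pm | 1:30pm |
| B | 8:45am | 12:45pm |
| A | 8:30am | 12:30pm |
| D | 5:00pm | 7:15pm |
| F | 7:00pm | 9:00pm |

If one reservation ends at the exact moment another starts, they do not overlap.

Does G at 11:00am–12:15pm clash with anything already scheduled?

A: starts 8:30am before G ends 12:15pm, and ends 12:30pm after G starts 11:00am → overlap.
B: starts 8:45am before G ends 12:15pm, and ends 12:45pm after G starts 11:00am → overlap.
C: starts 11:45am before G ends 12:15pm, and ends 1:45pm after G starts 11:00am → overlap.
E: starts 12:30pm at or after G ends 12:15pm → clear.
D: starts 5:00pm at or after G ends 12:15pm → clear.
F: starts 7:00pm at or after G ends 12:15pm → clear.
G overlaps A, B, C.

Yes — it overlaps A, B, C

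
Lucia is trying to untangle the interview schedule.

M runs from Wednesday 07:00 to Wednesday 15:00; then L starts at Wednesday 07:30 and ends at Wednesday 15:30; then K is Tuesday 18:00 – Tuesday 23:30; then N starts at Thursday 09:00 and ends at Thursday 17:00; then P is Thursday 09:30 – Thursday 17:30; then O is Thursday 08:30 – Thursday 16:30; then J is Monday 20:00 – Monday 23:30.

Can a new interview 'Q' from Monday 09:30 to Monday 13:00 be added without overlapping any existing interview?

J: starts Monday 20:00 at or after Q ends Monday 13:00 → clear.
K: starts Tuesday 18:00 at or after Q ends Monday 13:00 → clear.
M: starts Wednesday 07:00 at or after Q ends Monday 13:00 → clear.
L: starts Wednesday 07:30 at or after Q ends Monday 13:00 → clear.
O: starts Thursday 08:30 at or after Q ends Monday 13:00 → clear.
N: starts Thursday 09:00 at or after Q ends Monday 13:00 → clear.
P: starts Thursday 09:30 at or after Q ends Monday 13:00 → clear.

Yes — the slot is free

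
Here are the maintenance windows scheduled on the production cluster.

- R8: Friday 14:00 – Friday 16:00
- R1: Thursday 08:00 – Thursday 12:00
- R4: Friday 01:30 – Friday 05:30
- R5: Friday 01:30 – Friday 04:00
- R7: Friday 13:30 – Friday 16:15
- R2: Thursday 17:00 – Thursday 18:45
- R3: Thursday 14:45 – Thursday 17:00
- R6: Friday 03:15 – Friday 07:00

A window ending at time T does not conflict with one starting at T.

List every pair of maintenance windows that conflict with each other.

Two intervals overlap when each starts before the other ends.
Sorted by start: R1, R3, R2, R4, R5, R6, R7, R8.
R3 starts after R1 ends; R1 is clear from here.
R2 starts exactly when R3 ends (back-to-back, no overlap); R3 is clear from here.
R4 starts after R2 ends; R2 is clear from here.
R5 starts before R4 ends → R4 and R5 overlap.
R6 starts before R4 ends → R4 and R6 overlap.
R7 starts after R4 ends; R4 is clear from here.
R6 starts before R5 ends → R5 and R6 overlap.
R7 starts after R5 ends; R5 is clear from here.
R7 starts after R6 ends; R6 is clear from here.
R8 starts before R7 ends → R7 and R8 overlap.

R4 & R5, R4 & R6, R5 & R6, R7 & R8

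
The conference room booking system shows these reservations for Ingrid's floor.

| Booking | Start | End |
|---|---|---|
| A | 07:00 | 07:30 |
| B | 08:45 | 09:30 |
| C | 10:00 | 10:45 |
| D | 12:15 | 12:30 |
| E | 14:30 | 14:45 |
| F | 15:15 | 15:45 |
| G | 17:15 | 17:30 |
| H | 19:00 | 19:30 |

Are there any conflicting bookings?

Sorted by start: A, B, C, D, E, F, G, H.
B starts after A ends, so A has no further overlaps.
C starts after B ends, so B has no further overlaps.
D starts after C ends, so C has no further overlaps.
E starts after D ends, so D has no further overlaps.
F starts after E ends, so E has no further overlaps.
G starts after F ends, so F has no further overlaps.
H starts after G ends.
Every pair is clear; the schedule has no overlaps.

No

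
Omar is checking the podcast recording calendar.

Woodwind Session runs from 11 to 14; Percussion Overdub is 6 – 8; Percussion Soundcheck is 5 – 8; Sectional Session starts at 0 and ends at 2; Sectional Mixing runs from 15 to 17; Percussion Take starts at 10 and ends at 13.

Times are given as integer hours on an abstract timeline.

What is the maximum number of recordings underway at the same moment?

Sort all start/end points and keep a running count:
0 start Sectional Session → 1
2 end Sectional Session → 0
5 start Percussion Soundcheck → 1
6 start Percussion Overdub → 2
8 end Percussion Overdub → 1
8 end Percussion Soundcheck → 0
10 start Percussion Take → 1
11 start Woodwind Session → 2
13 end Percussion Take → 1
14 end Woodwind Session → 0
15 start Sectional Mixing → 1
17 end Sectional Mixing → 0
Peak is 2, at 6 (Percussion Overdub, Percussion Soundcheck).

2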